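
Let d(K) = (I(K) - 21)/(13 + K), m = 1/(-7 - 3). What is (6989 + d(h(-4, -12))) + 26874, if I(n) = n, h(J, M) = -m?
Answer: 4435844/131 ≈ 33861.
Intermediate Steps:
m = -1/10 (m = 1/(-10) = -1/10 ≈ -0.10000)
h(J, M) = 1/10 (h(J, M) = -1*(-1/10) = 1/10)
d(K) = (-21 + K)/(13 + K) (d(K) = (K - 21)/(13 + K) = (-21 + K)/(13 + K))
(6989 + d(h(-4, -12))) + 26874 = (6989 + (-21 + 1/10)/(13 + 1/10)) + 26874 = (6989 - 209/10/(131/10)) + 26874 = (6989 + (10/131)*(-209/10)) + 26874 = (6989 - 209/131) + 26874 = 915350/131 + 26874 = 4435844/131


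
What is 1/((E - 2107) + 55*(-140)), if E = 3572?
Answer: -1/6235 ≈ -0.00016038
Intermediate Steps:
1/((E - 2107) + 55*(-140)) = 1/((3572 - 2107) + 55*(-140)) = 1/(1465 - 7700) = 1/(-6235) = -1/6235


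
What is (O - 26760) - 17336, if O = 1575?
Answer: -42521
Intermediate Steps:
(O - 26760) - 17336 = (1575 - 26760) - 17336 = -25185 - 17336 = -42521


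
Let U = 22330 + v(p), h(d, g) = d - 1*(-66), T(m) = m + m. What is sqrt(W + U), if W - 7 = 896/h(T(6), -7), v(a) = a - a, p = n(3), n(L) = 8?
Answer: sqrt(33992049)/39 ≈ 149.49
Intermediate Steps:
T(m) = 2*m
h(d, g) = 66 + d (h(d, g) = d + 66 = 66 + d)
p = 8
v(a) = 0
W = 721/39 (W = 7 + 896/(66 + 2*6) = 7 + 896/(66 + 12) = 7 + 896/78 = 7 + 896*(1/78) = 7 + 448/39 = 721/39 ≈ 18.487)
U = 22330 (U = 22330 + 0 = 22330)
sqrt(W + U) = sqrt(721/39 + 22330) = sqrt(871591/39) = sqrt(33992049)/39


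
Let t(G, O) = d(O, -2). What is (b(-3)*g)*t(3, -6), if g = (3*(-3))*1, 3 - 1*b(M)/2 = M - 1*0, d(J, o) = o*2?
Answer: 432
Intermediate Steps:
d(J, o) = 2*o
t(G, O) = -4 (t(G, O) = 2*(-2) = -4)
b(M) = 6 - 2*M (b(M) = 6 - 2*(M - 1*0) = 6 - 2*(M + 0) = 6 - 2*M)
g = -9 (g = -9*1 = -9)
(b(-3)*g)*t(3, -6) = ((6 - 2*(-3))*(-9))*(-4) = ((6 + 6)*(-9))*(-4) = (12*(-9))*(-4) = -108*(-4) = 432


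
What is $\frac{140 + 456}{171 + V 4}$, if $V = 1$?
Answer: $\frac{596}{175} \approx 3.4057$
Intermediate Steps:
$\frac{140 + 456}{171 + V 4} = \frac{140 + 456}{171 + 1 \cdot 4} = \frac{596}{171 + 4} = \frac{596}{175}$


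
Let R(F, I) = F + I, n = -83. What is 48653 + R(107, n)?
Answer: 48677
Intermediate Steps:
48653 + R(107, n) = 48653 + (107 - 83) = 48653 + 24 = 48677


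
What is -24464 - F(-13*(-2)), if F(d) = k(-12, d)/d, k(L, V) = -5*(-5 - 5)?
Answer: -318057/13 ≈ -24466.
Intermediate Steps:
k(L, V) = 50 (k(L, V) = -5*(-10) = 50)
F(d) = 50/d
-24464 - F(-13*(-2)) = -24464 - 50/((-13*(-2))) = -24464 - 50/26 = -24464 - 1*25/13 = -24464 - 25/13 = -318057/13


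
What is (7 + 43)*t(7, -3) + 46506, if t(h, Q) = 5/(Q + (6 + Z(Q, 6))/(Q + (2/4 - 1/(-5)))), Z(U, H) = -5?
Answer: 3668224/79 ≈ 46433.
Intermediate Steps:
t(h, Q) = 5/(Q + 1/(7/10 + Q)) (t(h, Q) = 5/(Q + (6 - 5)/(Q + (2/4 - 1/(-5)))) = 5/(Q + 1/(Q + (2*(¼) - 1*(-⅕)))) = 5/(Q + 1/(Q + (½ + ⅕))) = 5/(Q + 1/(Q + 7/10)) = 5/(Q + 1/(7/10 + Q)))
(7 + 43)*t(7, -3) + 46506 = (7 + 43)*(5*(7 + 10*(-3))/(10 + 7*(-3) + 10*(-3)²)) + 46506 = 50*(5*(7 - 30)/(10 - 21 + 10*9)) + 46506 = 50*(5*(-23)/(10 - 21 + 90)) + 46506 = 50*(5*(-23)/79) + 46506 = 50*(5*(1/79)*(-23)) + 46506 = 50*(-115/79) + 46506 = -5750/79 + 46506 = 3668224/79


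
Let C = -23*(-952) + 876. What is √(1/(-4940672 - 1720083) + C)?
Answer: √1010294745069148545/6660755 ≈ 150.90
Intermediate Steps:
C = 22772 (C = 21896 + 876 = 22772)
√(1/(-4940672 - 1720083) + C) = √(1/(-4940672 - 1720083) + 22772) = √(1/(-6660755) + 22772) = √(-1/6660755 + 22772) = √(151678712859/6660755) = √1010294745069148545/6660755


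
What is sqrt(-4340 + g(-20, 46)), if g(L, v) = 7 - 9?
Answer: I*sqrt(4342) ≈ 65.894*I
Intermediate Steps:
g(L, v) = -2
sqrt(-4340 + g(-20, 46)) = sqrt(-4340 - 2) = sqrt(-4342) = I*sqrt(4342)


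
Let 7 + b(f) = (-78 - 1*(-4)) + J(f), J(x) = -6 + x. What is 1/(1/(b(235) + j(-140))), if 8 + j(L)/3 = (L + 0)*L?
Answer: 58924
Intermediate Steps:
j(L) = -24 + 3*L² (j(L) = -24 + 3*((L + 0)*L) = -24 + 3*(L*L) = -24 + 3*L²)
b(f) = -87 + f (b(f) = -7 + ((-78 - 1*(-4)) + (-6 + f)) = -7 + ((-78 + 4) + (-6 + f)) = -7 + (-74 + (-6 + f)) = -7 + (-80 + f) = -87 + f)
1/(1/(b(235) + j(-140))) = 1/(1/((-87 + 235) + (-24 + 3*(-140)²))) = 1/(1/(148 + (-24 + 3*19600))) = 1/(1/(148 + (-24 + 58800))) = 1/(1/(148 + 58776)) = 1/(1/58924) = 58924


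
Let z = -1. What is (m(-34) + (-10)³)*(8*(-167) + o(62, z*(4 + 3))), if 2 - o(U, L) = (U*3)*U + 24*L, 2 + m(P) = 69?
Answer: 11847234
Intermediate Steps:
m(P) = 67 (m(P) = -2 + 69 = 67)
o(U, L) = 2 - 24*L - 3*U² (o(U, L) = 2 - ((U*3)*U + 24*L) = 2 - ((3*U)*U + 24*L) = 2 - (3*U² + 24*L) = 2 + (-24*L - 3*U²) = 2 - 24*L - 3*U²)
(m(-34) + (-10)³)*(8*(-167) + o(62, z*(4 + 3))) = (67 + (-10)³)*(8*(-167) + (2 - (-24)*(4 + 3) - 3*62²)) = (67 - 1000)*(-1336 + (2 - (-24)*7 - 3*3844)) = -933*(-1336 + (2 - 24*(-7) - 11532)) = -933*(-1336 + (2 + 168 - 11532)) = -933*(-1336 - 11362) = -933*(-12698) = 11847234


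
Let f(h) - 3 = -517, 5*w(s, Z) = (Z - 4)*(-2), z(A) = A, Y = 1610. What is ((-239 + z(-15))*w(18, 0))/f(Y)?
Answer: 1016/1285 ≈ 0.79066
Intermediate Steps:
w(s, Z) = 8/5 - 2*Z/5 (w(s, Z) = ((Z - 4)*(-2))/5 = ((-4 + Z)*(-2))/5 = (8 - 2*Z)/5 = 8/5 - 2*Z/5)
f(h) = -514 (f(h) = 3 - 517 = -514)
((-239 + z(-15))*w(18, 0))/f(Y) = ((-239 - 15)*(8/5 - 2/5*0))/(-514) = -254*(8/5 + 0)*(-1/514) = -254*8/5*(-1/514) = -2032/5*(-1/514) = 1016/1285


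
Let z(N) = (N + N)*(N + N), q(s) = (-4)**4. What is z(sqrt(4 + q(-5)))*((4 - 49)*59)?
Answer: -2761200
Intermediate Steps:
q(s) = 256
z(N) = 4*N**2 (z(N) = (2*N)*(2*N) = 4*N**2)
z(sqrt(4 + q(-5)))*((4 - 49)*59) = (4*(sqrt(4 + 256))**2)*((4 - 49)*59) = (4*(sqrt(260))**2)*(-45*59) = (4*(2*sqrt(65))**2)*(-2655) = (4*260)*(-2655) = 1040*(-2655) = -2761200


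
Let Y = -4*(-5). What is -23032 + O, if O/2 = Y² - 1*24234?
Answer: -70700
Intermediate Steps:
Y = 20
O = -47668 (O = 2*(20² - 1*24234) = 2*(400 - 24234) = 2*(-23834) = -47668)
-23032 + O = -23032 - 47668 = -70700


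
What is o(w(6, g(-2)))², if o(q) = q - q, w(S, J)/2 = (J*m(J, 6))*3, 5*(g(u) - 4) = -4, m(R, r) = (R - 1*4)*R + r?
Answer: 0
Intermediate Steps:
m(R, r) = r + R*(-4 + R) (m(R, r) = (R - 4)*R + r = (-4 + R)*R + r = R*(-4 + R) + r = r + R*(-4 + R))
g(u) = 16/5 (g(u) = 4 + (⅕)*(-4) = 4 - ⅘ = 16/5)
w(S, J) = 6*J*(6 + J² - 4*J) (w(S, J) = 2*((J*(6 + J² - 4*J))*3) = 2*(3*J*(6 + J² - 4*J)) = 6*J*(6 + J² - 4*J))
o(q) = 0
o(w(6, g(-2)))² = 0² = 0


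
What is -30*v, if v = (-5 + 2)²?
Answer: -270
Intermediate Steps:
v = 9 (v = (-3)² = 9)
-30*v = -30*9 = -270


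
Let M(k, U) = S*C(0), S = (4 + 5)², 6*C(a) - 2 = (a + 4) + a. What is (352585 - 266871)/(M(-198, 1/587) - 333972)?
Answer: -85714/333891 ≈ -0.25671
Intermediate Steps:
C(a) = 1 + a/3 (C(a) = ⅓ + ((a + 4) + a)/6 = ⅓ + ((4 + a) + a)/6 = ⅓ + (4 + 2*a)/6 = ⅓ + (⅔ + a/3) = 1 + a/3)
S = 81 (S = 9² = 81)
M(k, U) = 81 (M(k, U) = 81*(1 + (⅓)*0) = 81*(1 + 0) = 81*1 = 81)
(352585 - 266871)/(M(-198, 1/587) - 333972) = (352585 - 266871)/(81 - 333972) = 85714/(-333891) = 85714*(-1/333891) = -85714/333891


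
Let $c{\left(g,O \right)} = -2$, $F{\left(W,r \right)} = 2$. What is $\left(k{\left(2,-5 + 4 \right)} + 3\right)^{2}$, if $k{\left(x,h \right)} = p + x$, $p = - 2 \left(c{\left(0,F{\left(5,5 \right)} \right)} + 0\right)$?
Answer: $81$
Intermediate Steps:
$p = 4$ ($p = - 2 \left(-2 + 0\right) = \left(-2\right) \left(-2\right) = 4$)
$k{\left(x,h \right)} = 4 + x$
$\left(k{\left(2,-5 + 4 \right)} + 3\right)^{2} = \left(\left(4 + 2\right) + 3\right)^{2} = \left(6 + 3\right)^{2} = 9^{2} = 81$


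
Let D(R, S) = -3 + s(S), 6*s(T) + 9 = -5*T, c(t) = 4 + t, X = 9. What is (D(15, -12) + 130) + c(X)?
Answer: 297/2 ≈ 148.50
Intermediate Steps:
s(T) = -3/2 - 5*T/6 (s(T) = -3/2 + (-5*T)/6 = -3/2 - 5*T/6)
D(R, S) = -9/2 - 5*S/6 (D(R, S) = -3 + (-3/2 - 5*S/6) = -9/2 - 5*S/6)
(D(15, -12) + 130) + c(X) = ((-9/2 - 5/6*(-12)) + 130) + (4 + 9) = ((-9/2 + 10) + 130) + 13 = (11/2 + 130) + 13 = 271/2 + 13 = 297/2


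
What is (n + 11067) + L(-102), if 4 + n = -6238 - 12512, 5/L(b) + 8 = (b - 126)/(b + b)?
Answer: -899464/117 ≈ -7687.7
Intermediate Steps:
L(b) = 5/(-8 + (-126 + b)/(2*b)) (L(b) = 5/(-8 + (b - 126)/(b + b)) = 5/(-8 + (-126 + b)/((2*b))) = 5/(-8 + (-126 + b)*(1/(2*b))) = 5/(-8 + (-126 + b)/(2*b)))
n = -18754 (n = -4 + (-6238 - 12512) = -4 - 18750 = -18754)
(n + 11067) + L(-102) = (-18754 + 11067) - 10*(-102)/(126 + 15*(-102)) = -7687 - 10*(-102)/(126 - 1530) = -7687 - 10*(-102)/(-1404) = -7687 - 10*(-102)*(-1/1404) = -7687 - 85/117 = -899464/117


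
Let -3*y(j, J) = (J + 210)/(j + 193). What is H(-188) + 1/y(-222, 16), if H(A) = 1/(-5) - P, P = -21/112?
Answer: 3367/9040 ≈ 0.37246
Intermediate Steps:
P = -3/16 (P = -21*1/112 = -3/16 ≈ -0.18750)
H(A) = -1/80 (H(A) = 1/(-5) - 1*(-3/16) = -⅕ + 3/16 = -1/80)
y(j, J) = -(210 + J)/(3*(193 + j)) (y(j, J) = -(J + 210)/(3*(j + 193)) = -(210 + J)/(3*(193 + j)))
H(-188) + 1/y(-222, 16) = -1/80 + 1/((-210 - 1*16)/(3*(193 - 222))) = -1/80 + 1/((⅓)*(-210 - 16)/(-29)) = -1/80 + 1/((⅓)*(-1/29)*(-226)) = -1/80 + 1/(226/87) = -1/80 + 87/226 = 3367/9040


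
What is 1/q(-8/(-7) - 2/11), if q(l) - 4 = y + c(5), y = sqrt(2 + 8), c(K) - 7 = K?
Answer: 8/123 - sqrt(10)/246 ≈ 0.052186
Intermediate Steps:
c(K) = 7 + K
y = sqrt(10) ≈ 3.1623
q(l) = 16 + sqrt(10) (q(l) = 4 + (sqrt(10) + (7 + 5)) = 4 + (sqrt(10) + 12) = 4 + (12 + sqrt(10)) = 16 + sqrt(10))
1/q(-8/(-7) - 2/11) = 1/(16 + sqrt(10))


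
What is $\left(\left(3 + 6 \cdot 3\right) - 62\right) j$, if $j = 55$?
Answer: $-2255$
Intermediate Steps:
$\left(\left(3 + 6 \cdot 3\right) - 62\right) j = \left(\left(3 + 6 \cdot 3\right) - 62\right) 55 = \left(\left(3 + 18\right) - 62\right) 55 = \left(21 - 62\right) 55 = \left(-41\right) 55 = -2255$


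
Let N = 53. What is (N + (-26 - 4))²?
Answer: 529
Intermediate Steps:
(N + (-26 - 4))² = (53 + (-26 - 4))² = (53 - 30)² = 23² = 529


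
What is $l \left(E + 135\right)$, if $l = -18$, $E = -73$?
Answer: $-1116$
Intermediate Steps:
$l \left(E + 135\right) = - 18 \left(-73 + 135\right) = \left(-18\right) 62 = -1116$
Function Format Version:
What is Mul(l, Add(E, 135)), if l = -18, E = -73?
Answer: -1116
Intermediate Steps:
Mul(l, Add(E, 135)) = Mul(-18, Add(-73, 135)) = Mul(-18, 62) = -1116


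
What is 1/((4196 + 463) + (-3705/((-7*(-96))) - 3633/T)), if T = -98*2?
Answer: 224/1046533 ≈ 0.00021404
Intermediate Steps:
T = -196
1/((4196 + 463) + (-3705/((-7*(-96))) - 3633/T)) = 1/((4196 + 463) + (-3705/((-7*(-96))) - 3633/(-196))) = 1/(4659 + (-3705/672 - 3633*(-1/196))) = 1/(4659 + (-3705*1/672 + 519/28)) = 1/(4659 + (-1235/224 + 519/28)) = 1/(4659 + 2917/224) = 1/(1046533/224) = 224/1046533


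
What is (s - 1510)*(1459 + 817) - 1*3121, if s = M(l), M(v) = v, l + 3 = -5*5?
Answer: -3503609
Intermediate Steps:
l = -28 (l = -3 - 5*5 = -3 - 25 = -28)
s = -28
(s - 1510)*(1459 + 817) - 1*3121 = (-28 - 1510)*(1459 + 817) - 1*3121 = -1538*2276 - 3121 = -3500488 - 3121 = -3503609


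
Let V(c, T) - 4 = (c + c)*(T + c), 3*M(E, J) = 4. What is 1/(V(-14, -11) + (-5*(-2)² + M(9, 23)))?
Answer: 3/2056 ≈ 0.0014591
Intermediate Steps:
M(E, J) = 4/3 (M(E, J) = (⅓)*4 = 4/3)
V(c, T) = 4 + 2*c*(T + c) (V(c, T) = 4 + (c + c)*(T + c) = 4 + (2*c)*(T + c) = 4 + 2*c*(T + c))
1/(V(-14, -11) + (-5*(-2)² + M(9, 23))) = 1/((4 + 2*(-14)² + 2*(-11)*(-14)) + (-5*(-2)² + 4/3)) = 1/((4 + 2*196 + 308) + (-5*4 + 4/3)) = 1/((4 + 392 + 308) + (-20 + 4/3)) = 1/(704 - 56/3) = 1/(2056/3) = 3/2056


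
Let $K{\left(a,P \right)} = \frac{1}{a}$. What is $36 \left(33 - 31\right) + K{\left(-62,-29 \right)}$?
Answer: $\frac{4463}{62} \approx 71.984$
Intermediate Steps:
$36 \left(33 - 31\right) + K{\left(-62,-29 \right)} = 36 \left(33 - 31\right) + \frac{1}{-62} = 36 \cdot 2 - \frac{1}{62} = 72 - \frac{1}{62} = \frac{4463}{62}$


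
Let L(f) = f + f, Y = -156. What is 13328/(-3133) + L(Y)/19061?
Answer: -255022504/59718113 ≈ -4.2704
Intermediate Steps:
L(f) = 2*f
13328/(-3133) + L(Y)/19061 = 13328/(-3133) + (2*(-156))/19061 = 13328*(-1/3133) - 312*1/19061 = -13328/3133 - 312/19061 = -255022504/59718113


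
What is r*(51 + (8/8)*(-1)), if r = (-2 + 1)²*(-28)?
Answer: -1400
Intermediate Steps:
r = -28 (r = (-1)²*(-28) = 1*(-28) = -28)
r*(51 + (8/8)*(-1)) = -28*(51 + (8/8)*(-1)) = -28*(51 + (8*(⅛))*(-1)) = -28*(51 + 1*(-1)) = -28*(51 - 1) = -28*50 = -1400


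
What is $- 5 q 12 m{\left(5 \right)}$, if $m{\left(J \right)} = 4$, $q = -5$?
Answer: $1200$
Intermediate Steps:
$- 5 q 12 m{\left(5 \right)} = \left(-5\right) \left(-5\right) 12 \cdot 4 = 25 \cdot 12 \cdot 4 = 300 \cdot 4 = 1200$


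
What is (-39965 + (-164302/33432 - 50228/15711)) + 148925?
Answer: 3179277555039/29180564 ≈ 1.0895e+5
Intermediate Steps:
(-39965 + (-164302/33432 - 50228/15711)) + 148925 = (-39965 + (-164302*1/33432 - 50228*1/15711)) + 148925 = (-39965 + (-82151/16716 - 50228/15711)) + 148925 = (-39965 - 236698401/29180564) + 148925 = -1166437938661/29180564 + 148925 = 3179277555039/29180564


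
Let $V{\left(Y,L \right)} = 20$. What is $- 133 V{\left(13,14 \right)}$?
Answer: $-2660$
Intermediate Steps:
$- 133 V{\left(13,14 \right)} = \left(-133\right) 20 = -2660$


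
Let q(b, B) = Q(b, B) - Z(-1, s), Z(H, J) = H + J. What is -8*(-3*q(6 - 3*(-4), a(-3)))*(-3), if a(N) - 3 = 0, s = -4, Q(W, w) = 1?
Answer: -432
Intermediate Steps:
a(N) = 3 (a(N) = 3 + 0 = 3)
q(b, B) = 6 (q(b, B) = 1 - (-1 - 4) = 1 - 1*(-5) = 1 + 5 = 6)
-8*(-3*q(6 - 3*(-4), a(-3)))*(-3) = -8*(-3*6)*(-3) = -(-144)*(-3) = -8*54 = -432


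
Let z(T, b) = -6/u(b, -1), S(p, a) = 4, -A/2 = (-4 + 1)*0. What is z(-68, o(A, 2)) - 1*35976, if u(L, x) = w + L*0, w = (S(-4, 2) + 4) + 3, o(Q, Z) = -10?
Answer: -395742/11 ≈ -35977.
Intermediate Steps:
A = 0 (A = -2*(-4 + 1)*0 = -(-6)*0 = -2*0 = 0)
w = 11 (w = (4 + 4) + 3 = 8 + 3 = 11)
u(L, x) = 11 (u(L, x) = 11 + L*0 = 11 + 0 = 11)
z(T, b) = -6/11
z(-68, o(A, 2)) - 1*35976 = -6/11 - 1*35976 = -6/11 - 35976 = -395742/11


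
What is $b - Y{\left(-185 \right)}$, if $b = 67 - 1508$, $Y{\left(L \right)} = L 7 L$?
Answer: $-241016$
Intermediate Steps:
$Y{\left(L \right)} = 7 L^{2}$ ($Y{\left(L \right)} = 7 L L = 7 L^{2}$)
$b = -1441$ ($b = 67 - 1508 = -1441$)
$b - Y{\left(-185 \right)} = -1441 - 7 \left(-185\right)^{2} = -1441 - 7 \cdot 34225 = -1441 - 239575 = -241016$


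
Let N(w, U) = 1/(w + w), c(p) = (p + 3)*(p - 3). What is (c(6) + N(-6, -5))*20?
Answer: 1615/3 ≈ 538.33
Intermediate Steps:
c(p) = (-3 + p)*(3 + p) (c(p) = (3 + p)*(-3 + p) = (-3 + p)*(3 + p))
N(w, U) = 1/(2*w)
(c(6) + N(-6, -5))*20 = ((-9 + 6²) + (½)/(-6))*20 = ((-9 + 36) + (½)*(-⅙))*20 = (27 - 1/12)*20 = (323/12)*20 = 1615/3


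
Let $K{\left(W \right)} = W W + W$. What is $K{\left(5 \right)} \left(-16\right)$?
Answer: $-480$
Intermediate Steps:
$K{\left(W \right)} = W + W^{2}$ ($K{\left(W \right)} = W^{2} + W = W + W^{2}$)
$K{\left(5 \right)} \left(-16\right) = 5 \left(1 + 5\right) \left(-16\right) = 5 \cdot 6 \left(-16\right) = 30 \left(-16\right) = -480$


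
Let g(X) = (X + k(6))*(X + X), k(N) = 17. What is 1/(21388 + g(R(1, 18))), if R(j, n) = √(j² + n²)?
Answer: 11019/242648872 - 85*√13/242648872 ≈ 4.4148e-5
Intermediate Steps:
g(X) = 2*X*(17 + X) (g(X) = (X + 17)*(X + X) = (17 + X)*(2*X) = 2*X*(17 + X))
1/(21388 + g(R(1, 18))) = 1/(21388 + 2*√(1² + 18²)*(17 + √(1² + 18²))) = 1/(21388 + 2*√(1 + 324)*(17 + √(1 + 324))) = 1/(21388 + 2*√325*(17 + √325)) = 1/(21388 + 2*(5*√13)*(17 + 5*√13)) = 1/(21388 + 10*√13*(17 + 5*√13))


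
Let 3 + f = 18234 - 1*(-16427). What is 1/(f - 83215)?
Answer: -1/48557 ≈ -2.0594e-5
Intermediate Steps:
f = 34658 (f = -3 + (18234 - 1*(-16427)) = -3 + (18234 + 16427) = -3 + 34661 = 34658)
1/(f - 83215) = 1/(34658 - 83215) = 1/(-48557) = -1/48557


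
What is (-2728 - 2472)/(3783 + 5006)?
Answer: -5200/8789 ≈ -0.59165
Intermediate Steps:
(-2728 - 2472)/(3783 + 5006) = -5200/8789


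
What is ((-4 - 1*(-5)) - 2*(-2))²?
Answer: 25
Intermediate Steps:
((-4 - 1*(-5)) - 2*(-2))² = ((-4 + 5) + 4)² = (1 + 4)² = 5² = 25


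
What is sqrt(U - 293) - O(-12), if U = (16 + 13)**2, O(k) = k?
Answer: 12 + 2*sqrt(137) ≈ 35.409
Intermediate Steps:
U = 841 (U = 29**2 = 841)
sqrt(U - 293) - O(-12) = sqrt(841 - 293) - 1*(-12) = sqrt(548) + 12 = 2*sqrt(137) + 12 = 12 + 2*sqrt(137)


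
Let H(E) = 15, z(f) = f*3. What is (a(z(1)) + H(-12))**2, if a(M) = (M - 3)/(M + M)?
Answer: 225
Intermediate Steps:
z(f) = 3*f
a(M) = (-3 + M)/(2*M) (a(M) = (-3 + M)/((2*M)) = (-3 + M)*(1/(2*M)) = (-3 + M)/(2*M))
(a(z(1)) + H(-12))**2 = ((-3 + 3*1)/(2*((3*1))) + 15)**2 = ((1/2)*(-3 + 3)/3 + 15)**2 = ((1/2)*(1/3)*0 + 15)**2 = (0 + 15)**2 = 15**2 = 225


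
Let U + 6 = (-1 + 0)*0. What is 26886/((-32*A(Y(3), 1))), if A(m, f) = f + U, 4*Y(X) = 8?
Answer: 13443/80 ≈ 168.04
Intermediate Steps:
Y(X) = 2 (Y(X) = (1/4)*8 = 2)
U = -6 (U = -6 + (-1 + 0)*0 = -6 - 1*0 = -6 + 0 = -6)
A(m, f) = -6 + f (A(m, f) = f - 6 = -6 + f)
26886/((-32*A(Y(3), 1))) = 26886/((-32*(-6 + 1))) = 26886/((-32*(-5))) = 26886/160 = 26886*(1/160) = 13443/80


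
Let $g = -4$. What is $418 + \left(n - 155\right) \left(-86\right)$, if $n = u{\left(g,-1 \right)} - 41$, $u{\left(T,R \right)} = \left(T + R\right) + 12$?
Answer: $16672$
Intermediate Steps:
$u{\left(T,R \right)} = 12 + R + T$ ($u{\left(T,R \right)} = \left(R + T\right) + 12 = 12 + R + T$)
$n = -34$ ($n = \left(12 - 1 - 4\right) - 41 = 7 - 41 = -34$)
$418 + \left(n - 155\right) \left(-86\right) = 418 + \left(-34 - 155\right) \left(-86\right) = 418 - -16254 = 418 + 16254 = 16672$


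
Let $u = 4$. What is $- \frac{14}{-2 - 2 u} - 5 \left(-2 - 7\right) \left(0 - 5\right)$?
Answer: $- \frac{1118}{5} \approx -223.6$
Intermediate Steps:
$- \frac{14}{-2 - 2 u} - 5 \left(-2 - 7\right) \left(0 - 5\right) = - \frac{14}{-2 - 8} - 5 \left(-2 - 7\right) \left(0 - 5\right) = - \frac{14}{-2 - 8} - 5 \left(\left(-9\right) \left(-5\right)\right) = - \frac{14}{-10} - 225 = \left(-14\right) \left(- \frac{1}{10}\right) - 225 = \frac{7}{5} - 225 = - \frac{1118}{5}$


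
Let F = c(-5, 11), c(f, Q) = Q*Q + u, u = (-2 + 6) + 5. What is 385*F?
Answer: 50050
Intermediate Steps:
u = 9 (u = 4 + 5 = 9)
c(f, Q) = 9 + Q**2 (c(f, Q) = Q*Q + 9 = Q**2 + 9 = 9 + Q**2)
F = 130 (F = 9 + 11**2 = 9 + 121 = 130)
385*F = 385*130 = 50050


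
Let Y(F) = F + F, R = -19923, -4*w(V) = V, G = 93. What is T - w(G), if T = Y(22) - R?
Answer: 79961/4 ≈ 19990.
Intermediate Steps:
w(V) = -V/4
Y(F) = 2*F
T = 19967 (T = 2*22 - 1*(-19923) = 44 + 19923 = 19967)
T - w(G) = 19967 - (-1)*93/4 = 19967 - 1*(-93/4) = 19967 + 93/4 = 79961/4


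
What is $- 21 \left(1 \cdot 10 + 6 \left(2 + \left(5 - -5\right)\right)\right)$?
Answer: $-1722$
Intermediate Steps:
$- 21 \left(1 \cdot 10 + 6 \left(2 + \left(5 - -5\right)\right)\right) = - 21 \left(10 + 6 \left(2 + \left(5 + 5\right)\right)\right) = - 21 \left(10 + 6 \left(2 + 10\right)\right) = - 21 \left(10 + 6 \cdot 12\right) = - 21 \left(10 + 72\right) = \left(-21\right) 82 = -1722$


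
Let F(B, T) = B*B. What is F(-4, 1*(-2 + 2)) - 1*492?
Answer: -476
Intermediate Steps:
F(B, T) = B²
F(-4, 1*(-2 + 2)) - 1*492 = (-4)² - 1*492 = 16 - 492 = -476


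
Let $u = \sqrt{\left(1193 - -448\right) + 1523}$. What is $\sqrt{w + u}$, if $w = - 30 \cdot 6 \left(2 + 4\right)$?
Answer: $\sqrt{-1080 + 2 \sqrt{791}} \approx 31.996 i$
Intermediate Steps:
$u = 2 \sqrt{791}$ ($u = \sqrt{\left(1193 + 448\right) + 1523} = \sqrt{1641 + 1523} = \sqrt{3164} = 2 \sqrt{791} \approx 56.249$)
$w = -1080$ ($w = - 30 \cdot 6 \cdot 6 = \left(-30\right) 36 = -1080$)
$\sqrt{w + u} = \sqrt{-1080 + 2 \sqrt{791}}$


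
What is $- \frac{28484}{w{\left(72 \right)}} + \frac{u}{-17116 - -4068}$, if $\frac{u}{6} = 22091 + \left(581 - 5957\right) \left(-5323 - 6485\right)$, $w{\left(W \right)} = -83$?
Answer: $- \frac{15626143235}{541492} \approx -28858.0$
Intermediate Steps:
$u = 381011394$ ($u = 6 \left(22091 + \left(581 - 5957\right) \left(-5323 - 6485\right)\right) = 6 \left(22091 - -63479808\right) = 6 \left(22091 + 63479808\right) = 6 \cdot 63501899 = 381011394$)
$- \frac{28484}{w{\left(72 \right)}} + \frac{u}{-17116 - -4068} = - \frac{28484}{-83} + \frac{381011394}{-17116 - -4068} = \left(-28484\right) \left(- \frac{1}{83}\right) + \frac{381011394}{-17116 + 4068} = \frac{28484}{83} + \frac{381011394}{-13048} = \frac{28484}{83} + 381011394 \left(- \frac{1}{13048}\right) = \frac{28484}{83} - \frac{190505697}{6524} = - \frac{15626143235}{541492}$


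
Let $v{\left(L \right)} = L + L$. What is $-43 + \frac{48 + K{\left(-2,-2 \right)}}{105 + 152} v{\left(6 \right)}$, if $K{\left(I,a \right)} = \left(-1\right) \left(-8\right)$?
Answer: $- \frac{10379}{257} \approx -40.385$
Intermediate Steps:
$K{\left(I,a \right)} = 8$
$v{\left(L \right)} = 2 L$
$-43 + \frac{48 + K{\left(-2,-2 \right)}}{105 + 152} v{\left(6 \right)} = -43 + \frac{48 + 8}{105 + 152} \cdot 2 \cdot 6 = -43 + \frac{56}{257} \cdot 12 = -43 + \frac{672}{257} = - \frac{10379}{257}$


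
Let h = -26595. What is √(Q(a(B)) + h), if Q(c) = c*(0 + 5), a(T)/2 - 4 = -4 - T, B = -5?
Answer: I*√26545 ≈ 162.93*I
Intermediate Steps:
a(T) = -2*T (a(T) = 8 + 2*(-4 - T) = 8 + (-8 - 2*T) = -2*T)
Q(c) = 5*c (Q(c) = c*5 = 5*c)
√(Q(a(B)) + h) = √(5*(-2*(-5)) - 26595) = √(5*10 - 26595) = √(50 - 26595) = √(-26545) = I*√26545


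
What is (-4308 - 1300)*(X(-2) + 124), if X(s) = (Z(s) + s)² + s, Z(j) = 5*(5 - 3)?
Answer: -1043088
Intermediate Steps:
Z(j) = 10 (Z(j) = 5*2 = 10)
X(s) = s + (10 + s)² (X(s) = (10 + s)² + s = s + (10 + s)²)
(-4308 - 1300)*(X(-2) + 124) = (-4308 - 1300)*((-2 + (10 - 2)²) + 124) = -5608*((-2 + 8²) + 124) = -5608*((-2 + 64) + 124) = -5608*(62 + 124) = -5608*186 = -1043088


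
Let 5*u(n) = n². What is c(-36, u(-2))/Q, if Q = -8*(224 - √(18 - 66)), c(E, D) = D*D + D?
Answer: -63/78475 - 9*I*√3/627800 ≈ -0.0008028 - 2.483e-5*I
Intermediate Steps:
u(n) = n²/5
c(E, D) = D + D² (c(E, D) = D² + D = D + D²)
Q = -1792 + 32*I*√3 (Q = -8*(224 - √(-48)) = -8*(224 - 4*I*√3) = -1792 + 32*I*√3 ≈ -1792.0 + 55.426*I)
c(-36, u(-2))/Q = (((⅕)*(-2)²)*(1 + (⅕)*(-2)²))/(-1792 + 32*I*√3) = (((⅕)*4)*(1 + (⅕)*4))/(-1792 + 32*I*√3) = (4*(1 + ⅘)/5)/(-1792 + 32*I*√3) = ((⅘)*(9/5))/(-1792 + 32*I*√3) = 36/(25*(-1792 + 32*I*√3))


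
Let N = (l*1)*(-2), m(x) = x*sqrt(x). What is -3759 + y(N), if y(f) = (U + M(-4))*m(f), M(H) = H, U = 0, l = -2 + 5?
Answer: -3759 + 24*I*sqrt(6) ≈ -3759.0 + 58.788*I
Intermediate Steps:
l = 3
m(x) = x**(3/2)
N = -6 (N = (3*1)*(-2) = 3*(-2) = -6)
y(f) = -4*f**(3/2) (y(f) = (0 - 4)*f**(3/2) = -4*f**(3/2))
-3759 + y(N) = -3759 - (-24)*I*sqrt(6) = -3759 + 24*I*sqrt(6)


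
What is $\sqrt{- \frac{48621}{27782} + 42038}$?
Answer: $\frac{\sqrt{32445239121290}}{27782} \approx 205.03$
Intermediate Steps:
$\sqrt{- \frac{48621}{27782} + 42038} = \sqrt{\frac{1167851095}{27782}} = \frac{\sqrt{32445239121290}}{27782}$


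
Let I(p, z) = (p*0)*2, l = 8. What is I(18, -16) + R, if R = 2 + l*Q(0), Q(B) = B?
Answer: 2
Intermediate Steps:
I(p, z) = 0 (I(p, z) = 0*2 = 0)
R = 2 (R = 2 + 8*0 = 2 + 0 = 2)
I(18, -16) + R = 0 + 2 = 2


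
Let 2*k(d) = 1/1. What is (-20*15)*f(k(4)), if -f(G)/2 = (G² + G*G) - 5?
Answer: -2700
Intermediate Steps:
k(d) = ½ (k(d) = (½)/1 = (½)*1 = ½)
f(G) = 10 - 4*G² (f(G) = -2*((G² + G*G) - 5) = -2*((G² + G²) - 5) = -2*(2*G² - 5) = -2*(-5 + 2*G²) = 10 - 4*G²)
(-20*15)*f(k(4)) = (-20*15)*(10 - 4*(½)²) = -300*(10 - 4*¼) = -300*(10 - 1) = -300*9 = -2700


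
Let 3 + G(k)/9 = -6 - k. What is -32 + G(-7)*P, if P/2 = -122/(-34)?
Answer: -2740/17 ≈ -161.18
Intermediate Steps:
G(k) = -81 - 9*k (G(k) = -27 + 9*(-6 - k) = -27 + (-54 - 9*k) = -81 - 9*k)
P = 122/17 (P = 2*(-122/(-34)) = 2*(-122*(-1/34)) = 2*(61/17) = 122/17 ≈ 7.1765)
-32 + G(-7)*P = -32 + (-81 - 9*(-7))*(122/17) = -32 + (-81 + 63)*(122/17) = -32 - 18*122/17 = -32 - 2196/17 = -2740/17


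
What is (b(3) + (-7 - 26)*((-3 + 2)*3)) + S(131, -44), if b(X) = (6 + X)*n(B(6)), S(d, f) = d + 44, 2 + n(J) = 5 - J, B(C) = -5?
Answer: 346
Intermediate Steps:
n(J) = 3 - J (n(J) = -2 + (5 - J) = 3 - J)
S(d, f) = 44 + d
b(X) = 48 + 8*X (b(X) = (6 + X)*(3 - 1*(-5)) = (6 + X)*(3 + 5) = (6 + X)*8 = 48 + 8*X)
(b(3) + (-7 - 26)*((-3 + 2)*3)) + S(131, -44) = ((48 + 8*3) + (-7 - 26)*((-3 + 2)*3)) + (44 + 131) = ((48 + 24) - (-33)*3) + 175 = (72 - 33*(-3)) + 175 = (72 + 99) + 175 = 171 + 175 = 346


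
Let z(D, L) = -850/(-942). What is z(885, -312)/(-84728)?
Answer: -25/2347464 ≈ -1.0650e-5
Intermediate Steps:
z(D, L) = 425/471 (z(D, L) = -850*(-1/942) = 425/471)
z(885, -312)/(-84728) = (425/471)/(-84728) = (425/471)*(-1/84728) = -25/2347464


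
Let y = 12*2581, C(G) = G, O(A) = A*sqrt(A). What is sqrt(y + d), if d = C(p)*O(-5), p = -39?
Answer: sqrt(30972 + 195*I*sqrt(5)) ≈ 175.99 + 1.239*I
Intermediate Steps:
O(A) = A**(3/2)
d = 195*I*sqrt(5) (d = -(-195)*I*sqrt(5) = 195*I*sqrt(5) ≈ 436.03*I)
y = 30972
sqrt(y + d) = sqrt(30972 + 195*I*sqrt(5))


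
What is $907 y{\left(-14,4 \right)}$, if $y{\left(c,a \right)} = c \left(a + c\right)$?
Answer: $126980$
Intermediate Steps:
$907 y{\left(-14,4 \right)} = 907 \left(- 14 \left(4 - 14\right)\right) = 907 \left(\left(-14\right) \left(-10\right)\right) = 907 \cdot 140 = 126980$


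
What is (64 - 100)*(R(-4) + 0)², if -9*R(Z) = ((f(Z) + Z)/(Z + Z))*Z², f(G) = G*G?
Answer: -256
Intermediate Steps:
f(G) = G²
R(Z) = -Z*(Z + Z²)/18 (R(Z) = -(Z² + Z)/(Z + Z)*Z²/9 = -(Z + Z²)/((2*Z))*Z²/9 = -(Z + Z²)*(1/(2*Z))*Z²/9 = -(Z + Z²)/(2*Z)*Z²/9 = -Z*(Z + Z²)/18)
(64 - 100)*(R(-4) + 0)² = (64 - 100)*(-1/18*(-4)²*(1 - 4) + 0)² = -36*(-1/18*16*(-3) + 0)² = -36*(8/3 + 0)² = -36*(8/3)² = -36*64/9 = -256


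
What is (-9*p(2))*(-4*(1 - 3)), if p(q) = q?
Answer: -144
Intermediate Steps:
(-9*p(2))*(-4*(1 - 3)) = (-9*2)*(-4*(1 - 3)) = -(-72)*(-2) = -18*8 = -144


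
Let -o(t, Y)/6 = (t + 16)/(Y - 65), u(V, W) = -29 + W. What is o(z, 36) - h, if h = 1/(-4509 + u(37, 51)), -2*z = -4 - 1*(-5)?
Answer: 417320/130123 ≈ 3.2071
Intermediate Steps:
z = -½ (z = -(-4 - 1*(-5))/2 = -(-4 + 5)/2 = -½*1 = -½ ≈ -0.50000)
o(t, Y) = -6*(16 + t)/(-65 + Y) (o(t, Y) = -6*(t + 16)/(Y - 65) = -6*(16 + t)/(-65 + Y))
h = -1/4487 (h = 1/(-4509 + (-29 + 51)) = 1/(-4509 + 22) = 1/(-4487) = -1/4487 ≈ -0.00022287)
o(z, 36) - h = 6*(-16 - 1*(-½))/(-65 + 36) - 1*(-1/4487) = 6*(-16 + ½)/(-29) + 1/4487 = 6*(-1/29)*(-31/2) + 1/4487 = 93/29 + 1/4487 = 417320/130123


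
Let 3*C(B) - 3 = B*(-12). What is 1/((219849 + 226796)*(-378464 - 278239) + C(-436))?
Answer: -1/293313109690 ≈ -3.4093e-12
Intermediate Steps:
C(B) = 1 - 4*B (C(B) = 1 + (B*(-12))/3 = 1 + (-12*B)/3 = 1 - 4*B)
1/((219849 + 226796)*(-378464 - 278239) + C(-436)) = 1/((219849 + 226796)*(-378464 - 278239) + (1 - 4*(-436))) = 1/(446645*(-656703) + (1 + 1744)) = 1/(-293313111435 + 1745) = 1/(-293313109690) = -1/293313109690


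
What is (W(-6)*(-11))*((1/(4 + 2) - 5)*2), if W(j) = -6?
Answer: -638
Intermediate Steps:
(W(-6)*(-11))*((1/(4 + 2) - 5)*2) = (-6*(-11))*((1/(4 + 2) - 5)*2) = 66*((1/6 - 5)*2) = 66*(-29/6*2) = 66*(-29/3) = -638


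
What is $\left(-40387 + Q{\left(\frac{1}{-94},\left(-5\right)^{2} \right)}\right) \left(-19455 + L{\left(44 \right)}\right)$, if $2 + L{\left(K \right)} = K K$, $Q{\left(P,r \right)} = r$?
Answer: $707182602$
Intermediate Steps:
$L{\left(K \right)} = -2 + K^{2}$ ($L{\left(K \right)} = -2 + K K = -2 + K^{2}$)
$\left(-40387 + Q{\left(\frac{1}{-94},\left(-5\right)^{2} \right)}\right) \left(-19455 + L{\left(44 \right)}\right) = \left(-40387 + \left(-5\right)^{2}\right) \left(-19455 - \left(2 - 44^{2}\right)\right) = \left(-40387 + 25\right) \left(-19455 + \left(-2 + 1936\right)\right) = - 40362 \left(-19455 + 1934\right) = \left(-40362\right) \left(-17521\right) = 707182602$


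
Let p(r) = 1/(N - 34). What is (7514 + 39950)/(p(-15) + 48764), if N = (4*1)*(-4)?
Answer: 2373200/2438199 ≈ 0.97334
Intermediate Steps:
N = -16 (N = 4*(-4) = -16)
p(r) = -1/50 (p(r) = 1/(-16 - 34) = 1/(-50) = -1/50)
(7514 + 39950)/(p(-15) + 48764) = (7514 + 39950)/(-1/50 + 48764) = 47464/(2438199/50) = 47464*(50/2438199) = 2373200/2438199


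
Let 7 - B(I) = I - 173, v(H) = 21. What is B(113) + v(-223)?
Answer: 88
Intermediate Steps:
B(I) = 180 - I (B(I) = 7 - (I - 173) = 7 - (-173 + I) = 7 + (173 - I) = 180 - I)
B(113) + v(-223) = (180 - 1*113) + 21 = (180 - 113) + 21 = 67 + 21 = 88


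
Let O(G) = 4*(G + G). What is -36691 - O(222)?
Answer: -38467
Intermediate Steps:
O(G) = 8*G (O(G) = 4*(2*G) = 8*G)
-36691 - O(222) = -36691 - 8*222 = -36691 - 1*1776 = -36691 - 1776 = -38467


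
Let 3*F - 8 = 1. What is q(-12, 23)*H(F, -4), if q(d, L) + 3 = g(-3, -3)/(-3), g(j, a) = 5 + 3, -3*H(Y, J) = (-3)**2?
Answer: 17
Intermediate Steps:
F = 3 (F = 8/3 + (1/3)*1 = 8/3 + 1/3 = 3)
H(Y, J) = -3 (H(Y, J) = -1/3*(-3)**2 = -1/3*9 = -3)
g(j, a) = 8
q(d, L) = -17/3 (q(d, L) = -3 + 8/(-3) = -3 + 8*(-1/3) = -3 - 8/3 = -17/3)
q(-12, 23)*H(F, -4) = -17/3*(-3) = 17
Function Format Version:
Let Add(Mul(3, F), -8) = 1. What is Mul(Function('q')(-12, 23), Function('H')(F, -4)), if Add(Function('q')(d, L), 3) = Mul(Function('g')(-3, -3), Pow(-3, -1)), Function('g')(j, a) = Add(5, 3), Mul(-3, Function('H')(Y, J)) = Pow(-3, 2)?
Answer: 17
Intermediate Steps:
F = 3 (F = Add(Rational(8, 3), Mul(Rational(1, 3), 1)) = Add(Rational(8, 3), Rational(1, 3)) = 3)
Function('H')(Y, J) = -3 (Function('H')(Y, J) = Mul(Rational(-1, 3), Pow(-3, 2)) = Mul(Rational(-1, 3), 9) = -3)
Function('g')(j, a) = 8
Function('q')(d, L) = Rational(-17, 3) (Function('q')(d, L) = Add(-3, Mul(8, Pow(-3, -1))) = Add(-3, Mul(8, Rational(-1, 3))) = Add(-3, Rational(-8, 3)) = Rational(-17, 3))
Mul(Function('q')(-12, 23), Function('H')(F, -4)) = Mul(Rational(-17, 3), -3) = 17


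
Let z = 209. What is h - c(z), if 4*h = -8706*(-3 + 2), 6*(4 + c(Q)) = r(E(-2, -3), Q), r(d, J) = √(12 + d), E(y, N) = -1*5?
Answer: 4361/2 - √7/6 ≈ 2180.1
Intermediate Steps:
E(y, N) = -5
c(Q) = -4 + √7/6 (c(Q) = -4 + √(12 - 5)/6 = -4 + √7/6)
h = 4353/2 (h = (-8706*(-3 + 2))/4 = (-8706*(-1))/4 = (-2902*(-3))/4 = (¼)*8706 = 4353/2 ≈ 2176.5)
h - c(z) = 4353/2 - (-4 + √7/6) = 4353/2 + (4 - √7/6) = 4361/2 - √7/6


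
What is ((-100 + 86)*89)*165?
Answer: -205590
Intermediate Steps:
((-100 + 86)*89)*165 = -14*89*165 = -1246*165 = -205590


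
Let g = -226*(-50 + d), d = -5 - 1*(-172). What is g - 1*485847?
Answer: -512289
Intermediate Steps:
d = 167 (d = -5 + 172 = 167)
g = -26442 (g = -226*(-50 + 167) = -226*117 = -26442)
g - 1*485847 = -26442 - 1*485847 = -26442 - 485847 = -512289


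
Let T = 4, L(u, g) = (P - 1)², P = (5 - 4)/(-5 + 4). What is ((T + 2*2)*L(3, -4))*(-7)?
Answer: -224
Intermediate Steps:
P = -1 (P = 1/(-1) = 1*(-1) = -1)
L(u, g) = 4 (L(u, g) = (-1 - 1)² = (-2)² = 4)
((T + 2*2)*L(3, -4))*(-7) = ((4 + 2*2)*4)*(-7) = ((4 + 4)*4)*(-7) = (8*4)*(-7) = 32*(-7) = -224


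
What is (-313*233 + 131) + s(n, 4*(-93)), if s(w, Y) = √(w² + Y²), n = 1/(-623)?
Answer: -72798 + √53710843537/623 ≈ -72426.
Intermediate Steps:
n = -1/623 ≈ -0.0016051
s(w, Y) = √(Y² + w²)
(-313*233 + 131) + s(n, 4*(-93)) = (-313*233 + 131) + √((4*(-93))² + (-1/623)²) = (-72929 + 131) + √((-372)² + 1/388129) = -72798 + √(138384 + 1/388129) = -72798 + √(53710843537/388129) = -72798 + √53710843537/623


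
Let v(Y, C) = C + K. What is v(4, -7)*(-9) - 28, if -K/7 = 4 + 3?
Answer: 476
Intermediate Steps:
K = -49 (K = -7*(4 + 3) = -7*7 = -49)
v(Y, C) = -49 + C (v(Y, C) = C - 49 = -49 + C)
v(4, -7)*(-9) - 28 = (-49 - 7)*(-9) - 28 = -56*(-9) - 28 = 504 - 28 = 476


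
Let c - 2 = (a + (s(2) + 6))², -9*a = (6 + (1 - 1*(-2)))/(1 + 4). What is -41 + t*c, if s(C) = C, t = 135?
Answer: 42212/5 ≈ 8442.4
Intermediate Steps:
a = -⅕ (a = -(6 + (1 - 1*(-2)))/(9*(1 + 4)) = -(6 + (1 + 2))/(9*5) = -(6 + 3)/(9*5) = -1/5 = -⅑*9/5 = -⅕ ≈ -0.20000)
c = 1571/25 (c = 2 + (-⅕ + (2 + 6))² = 2 + (-⅕ + 8)² = 2 + (39/5)² = 2 + 1521/25 = 1571/25 ≈ 62.840)
-41 + t*c = -41 + 135*(1571/25) = -41 + 42417/5 = 42212/5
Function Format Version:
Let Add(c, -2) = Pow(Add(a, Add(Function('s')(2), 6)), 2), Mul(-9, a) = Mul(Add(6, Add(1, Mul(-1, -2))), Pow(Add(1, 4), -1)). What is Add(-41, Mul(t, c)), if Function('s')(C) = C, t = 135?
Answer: Rational(42212, 5) ≈ 8442.4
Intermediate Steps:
a = Rational(-1, 5) (a = Mul(Rational(-1, 9), Mul(Add(6, Add(1, Mul(-1, -2))), Pow(Add(1, 4), -1))) = Mul(Rational(-1, 9), Mul(Add(6, Add(1, 2)), Pow(5, -1))) = Mul(Rational(-1, 9), Mul(Add(6, 3), Rational(1, 5))) = Mul(Rational(-1, 9), Mul(9, Rational(1, 5))) = Mul(Rational(-1, 9), Rational(9, 5)) = Rational(-1, 5) ≈ -0.20000)
c = Rational(1571, 25) (c = Add(2, Pow(Add(Rational(-1, 5), Add(2, 6)), 2)) = Add(2, Pow(Add(Rational(-1, 5), 8), 2)) = Add(2, Pow(Rational(39, 5), 2)) = Add(2, Rational(1521, 25)) = Rational(1571, 25) ≈ 62.840)
Add(-41, Mul(t, c)) = Add(-41, Mul(135, Rational(1571, 25))) = Add(-41, Rational(42417, 5)) = Rational(42212, 5)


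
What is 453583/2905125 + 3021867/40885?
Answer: 1759489221866/23755207125 ≈ 74.068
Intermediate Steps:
453583/2905125 + 3021867/40885 = 1759489221866/23755207125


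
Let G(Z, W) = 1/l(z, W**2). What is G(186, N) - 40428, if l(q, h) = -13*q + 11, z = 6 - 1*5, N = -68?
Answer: -80857/2 ≈ -40429.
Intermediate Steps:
z = 1 (z = 6 - 5 = 1)
l(q, h) = 11 - 13*q
G(Z, W) = -1/2 (G(Z, W) = 1/(11 - 13*1) = 1/(11 - 13) = 1/(-2) = -1/2)
G(186, N) - 40428 = -1/2 - 40428 = -80857/2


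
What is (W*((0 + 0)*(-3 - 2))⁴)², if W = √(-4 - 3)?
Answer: 0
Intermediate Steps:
W = I*√7 (W = √(-7) = I*√7 ≈ 2.6458*I)
(W*((0 + 0)*(-3 - 2))⁴)² = ((I*√7)*((0 + 0)*(-3 - 2))⁴)² = ((I*√7)*(0*(-5))⁴)² = ((I*√7)*0⁴)² = ((I*√7)*0)² = 0² = 0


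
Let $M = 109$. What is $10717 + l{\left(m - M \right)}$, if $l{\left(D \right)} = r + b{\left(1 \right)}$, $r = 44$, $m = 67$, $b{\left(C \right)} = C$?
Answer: $10762$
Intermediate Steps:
$l{\left(D \right)} = 45$ ($l{\left(D \right)} = 44 + 1 = 45$)
$10717 + l{\left(m - M \right)} = 10717 + 45 = 10762$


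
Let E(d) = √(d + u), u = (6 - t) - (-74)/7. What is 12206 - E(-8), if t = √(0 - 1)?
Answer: 12206 - √(420 - 49*I)/7 ≈ 12203.0 + 0.17049*I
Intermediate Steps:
t = I (t = √(-1) = I ≈ 1.0*I)
u = 116/7 - I (u = (6 - I) - (-74)/7 = (6 - I) - 1*(-74/7) = (6 - I) + 74/7 = 116/7 - I ≈ 16.571 - 1.0*I)
E(d) = √(116/7 + d - I) (E(d) = √(d + (116/7 - I)) = √(116/7 + d - I))
12206 - E(-8) = 12206 - √(812 - 49*I + 49*(-8))/7 = 12206 - √(812 - 49*I - 392)/7 = 12206 - √(420 - 49*I)/7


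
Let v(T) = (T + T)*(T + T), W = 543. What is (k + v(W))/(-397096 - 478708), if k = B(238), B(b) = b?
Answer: -589817/437902 ≈ -1.3469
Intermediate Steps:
v(T) = 4*T**2 (v(T) = (2*T)*(2*T) = 4*T**2)
k = 238
(k + v(W))/(-397096 - 478708) = (238 + 4*543**2)/(-397096 - 478708) = (238 + 4*294849)/(-875804) = (238 + 1179396)*(-1/875804) = 1179634*(-1/875804) = -589817/437902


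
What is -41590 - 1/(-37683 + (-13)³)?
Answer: -1658609199/39880 ≈ -41590.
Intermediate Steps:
-41590 - 1/(-37683 + (-13)³) = -41590 - 1/(-37683 - 2197) = -41590 - 1/(-39880) = -41590 - 1*(-1/39880) = -41590 + 1/39880 = -1658609199/39880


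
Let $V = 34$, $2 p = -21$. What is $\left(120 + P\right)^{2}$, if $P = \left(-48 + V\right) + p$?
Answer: $\frac{36481}{4} \approx 9120.3$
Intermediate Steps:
$p = - \frac{21}{2}$ ($p = \frac{1}{2} \left(-21\right) = - \frac{21}{2} \approx -10.5$)
$P = - \frac{49}{2}$ ($P = \left(-48 + 34\right) - \frac{21}{2} = -14 - \frac{21}{2} = - \frac{49}{2} \approx -24.5$)
$\left(120 + P\right)^{2} = \left(120 - \frac{49}{2}\right)^{2} = \left(\frac{191}{2}\right)^{2} = \frac{36481}{4}$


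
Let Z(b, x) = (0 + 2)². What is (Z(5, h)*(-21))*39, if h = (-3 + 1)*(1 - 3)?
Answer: -3276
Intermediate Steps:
h = 4 (h = -2*(-2) = 4)
Z(b, x) = 4 (Z(b, x) = 2² = 4)
(Z(5, h)*(-21))*39 = (4*(-21))*39 = -84*39 = -3276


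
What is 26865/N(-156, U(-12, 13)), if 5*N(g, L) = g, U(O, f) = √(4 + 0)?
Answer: -44775/52 ≈ -861.06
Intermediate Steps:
U(O, f) = 2 (U(O, f) = √4 = 2)
N(g, L) = g/5
26865/N(-156, U(-12, 13)) = 26865/(((⅕)*(-156))) = 26865/(-156/5) = 26865*(-5/156) = -44775/52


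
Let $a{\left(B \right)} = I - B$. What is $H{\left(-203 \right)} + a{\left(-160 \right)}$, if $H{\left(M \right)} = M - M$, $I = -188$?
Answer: $-28$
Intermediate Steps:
$H{\left(M \right)} = 0$
$a{\left(B \right)} = -188 - B$
$H{\left(-203 \right)} + a{\left(-160 \right)} = 0 - 28 = -28$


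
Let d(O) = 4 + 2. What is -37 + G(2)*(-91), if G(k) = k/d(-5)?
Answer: -202/3 ≈ -67.333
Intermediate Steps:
d(O) = 6
G(k) = k/6
-37 + G(2)*(-91) = -37 + ((⅙)*2)*(-91) = -37 + (⅓)*(-91) = -37 - 91/3 = -202/3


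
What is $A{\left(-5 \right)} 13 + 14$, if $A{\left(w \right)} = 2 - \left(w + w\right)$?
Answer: $170$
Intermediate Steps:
$A{\left(w \right)} = 2 - 2 w$
$A{\left(-5 \right)} 13 + 14 = \left(2 - -10\right) 13 + 14 = \left(2 + 10\right) 13 + 14 = 12 \cdot 13 + 14 = 156 + 14 = 170$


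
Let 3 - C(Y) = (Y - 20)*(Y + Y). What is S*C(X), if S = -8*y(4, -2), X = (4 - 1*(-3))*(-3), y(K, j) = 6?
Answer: 82512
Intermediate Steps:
X = -21 (X = (4 + 3)*(-3) = 7*(-3) = -21)
S = -48 (S = -8*6 = -48)
C(Y) = 3 - 2*Y*(-20 + Y) (C(Y) = 3 - (Y - 20)*(Y + Y) = 3 - (-20 + Y)*2*Y = 3 - 2*Y*(-20 + Y))
S*C(X) = -48*(3 - 2*(-21)² + 40*(-21)) = -48*(3 - 2*441 - 840) = -48*(3 - 882 - 840) = -48*(-1719) = 82512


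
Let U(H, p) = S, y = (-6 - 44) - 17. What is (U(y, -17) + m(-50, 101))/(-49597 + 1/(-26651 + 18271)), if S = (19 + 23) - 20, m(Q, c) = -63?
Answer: 343580/415622861 ≈ 0.00082666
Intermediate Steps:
y = -67 (y = -50 - 17 = -67)
S = 22 (S = 42 - 20 = 22)
U(H, p) = 22
(U(y, -17) + m(-50, 101))/(-49597 + 1/(-26651 + 18271)) = (22 - 63)/(-49597 + 1/(-26651 + 18271)) = -41/(-49597 + 1/(-8380)) = -41/(-49597 - 1/8380) = -41/(-415622861/8380) = -41*(-8380/415622861) = 343580/415622861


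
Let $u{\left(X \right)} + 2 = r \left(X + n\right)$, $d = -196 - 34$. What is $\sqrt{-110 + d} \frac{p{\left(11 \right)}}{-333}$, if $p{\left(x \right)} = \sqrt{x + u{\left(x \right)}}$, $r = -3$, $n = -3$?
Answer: $\frac{10 \sqrt{51}}{333} \approx 0.21446$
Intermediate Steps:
$d = -230$ ($d = -196 - 34 = -230$)
$u{\left(X \right)} = 7 - 3 X$ ($u{\left(X \right)} = -2 - 3 \left(X - 3\right) = -2 - 3 \left(-3 + X\right) = -2 - \left(-9 + 3 X\right) = 7 - 3 X$)
$p{\left(x \right)} = \sqrt{7 - 2 x}$ ($p{\left(x \right)} = \sqrt{x - \left(-7 + 3 x\right)} = \sqrt{7 - 2 x}$)
$\sqrt{-110 + d} \frac{p{\left(11 \right)}}{-333} = \sqrt{-110 - 230} \frac{\sqrt{7 - 22}}{-333} = \sqrt{-340} \sqrt{7 - 22} \left(- \frac{1}{333}\right) = 2 i \sqrt{85} \sqrt{-15} \left(- \frac{1}{333}\right) = 2 i \sqrt{85} i \sqrt{15} \left(- \frac{1}{333}\right) = 2 i \sqrt{85} \left(- \frac{i \sqrt{15}}{333}\right) = \frac{10 \sqrt{51}}{333}$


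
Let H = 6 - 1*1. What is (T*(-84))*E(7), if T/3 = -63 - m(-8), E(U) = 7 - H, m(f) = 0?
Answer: 31752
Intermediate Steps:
H = 5 (H = 6 - 1 = 5)
E(U) = 2 (E(U) = 7 - 1*5 = 7 - 5 = 2)
T = -189 (T = 3*(-63 - 1*0) = 3*(-63 + 0) = 3*(-63) = -189)
(T*(-84))*E(7) = -189*(-84)*2 = 15876*2 = 31752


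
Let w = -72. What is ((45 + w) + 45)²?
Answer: 324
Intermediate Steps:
((45 + w) + 45)² = ((45 - 72) + 45)² = (-27 + 45)² = 18² = 324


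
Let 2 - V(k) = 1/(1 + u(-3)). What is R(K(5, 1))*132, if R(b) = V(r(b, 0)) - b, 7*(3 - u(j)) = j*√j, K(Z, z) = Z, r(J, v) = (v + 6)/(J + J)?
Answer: 132*(-9*√3 + 91*I)/(-28*I + 3*√3) ≈ -427.9 + 5.9202*I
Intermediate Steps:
r(J, v) = (6 + v)/(2*J) (r(J, v) = (6 + v)/((2*J)) = (6 + v)*(1/(2*J)) = (6 + v)/(2*J))
u(j) = 3 - j^(3/2)/7 (u(j) = 3 - j*√j/7 = 3 - j^(3/2)/7)
V(k) = 2 - 1/(4 + 3*I*√3/7) (V(k) = 2 - 1/(1 + (3 - (-3)*I*√3/7)) = 2 - 1/(1 + (3 + 3*I*√3/7)) = 2 - 1/(4 + 3*I*√3/7))
R(b) = 1426/811 - b + 21*I*√3/811 (R(b) = (1426/811 + 21*I*√3/811) - b = 1426/811 - b + 21*I*√3/811)
R(K(5, 1))*132 = (1426/811 - 1*5 + 21*I*√3/811)*132 = (1426/811 - 5 + 21*I*√3/811)*132 = (-2629/811 + 21*I*√3/811)*132 = -347028/811 + 2772*I*√3/811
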